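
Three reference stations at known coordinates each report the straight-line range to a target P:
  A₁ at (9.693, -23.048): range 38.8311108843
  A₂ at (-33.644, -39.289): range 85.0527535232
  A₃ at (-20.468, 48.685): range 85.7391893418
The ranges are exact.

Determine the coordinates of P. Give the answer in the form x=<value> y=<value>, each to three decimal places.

x=44.939 y=-6.751

eq1: (x − 9.693)² + (y + 23.048)² = 38.8311108843²
eq2: (x + 33.644)² + (y + 39.289)² = 85.0527535232²
eq3: (x + 20.468)² + (y − 48.685)² = 85.7391893418²
eq3−eq2, eq3−eq1 (x²,y² cancel):
  -26.352·x − 175.948·y = 3.613715
  60.322·x − 143.466·y = 3679.349720
det = -26.352·-143.466 − -175.948·60.322 = 14394.151288
x = (3.613715·-143.466 − -175.948·3679.349720) / 14394.151288 = 44.938793
y = (-26.352·3679.349720 − 3.613715·60.322) / 14394.151288 = -6.751090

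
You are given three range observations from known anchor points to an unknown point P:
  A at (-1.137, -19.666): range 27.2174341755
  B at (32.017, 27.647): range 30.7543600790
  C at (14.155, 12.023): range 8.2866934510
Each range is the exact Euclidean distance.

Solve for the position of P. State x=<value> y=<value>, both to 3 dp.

x=12.461 y=3.911

eq1: (x + 1.137)² + (y + 19.666)² = 27.2174341755²
eq2: (x − 32.017)² + (y − 27.647)² = 30.7543600790²
eq3: (x − 14.155)² + (y − 12.023)² = 8.2866934510²
eq3−eq2, eq3−eq1 (x²,y² cancel):
  35.724·x + 31.248·y = 567.366968
  -30.584·x − 63.378·y = -628.991664
det = 35.724·-63.378 − 31.248·-30.584 = -1308.426840
x = (567.366968·-63.378 − 31.248·-628.991664) / -1308.426840 = 12.460653
y = (35.724·-628.991664 − 567.366968·-30.584) / -1308.426840 = 3.911374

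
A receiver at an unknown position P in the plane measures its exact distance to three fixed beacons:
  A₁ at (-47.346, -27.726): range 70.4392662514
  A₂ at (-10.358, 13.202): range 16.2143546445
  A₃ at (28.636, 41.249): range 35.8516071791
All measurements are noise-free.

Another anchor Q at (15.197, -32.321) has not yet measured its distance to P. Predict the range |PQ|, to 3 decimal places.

eq1: (x + 47.346)² + (y + 27.726)² = 70.4392662514²
eq2: (x + 10.358)² + (y − 13.202)² = 16.2143546445²
eq3: (x − 28.636)² + (y − 41.249)² = 35.8516071791²
eq1−eq2, eq1−eq3 (x²,y² cancel):
  73.976·x + 81.856·y = 1969.991110
  151.964·x + 137.950·y = 3187.478198
det = 73.976·137.950 − 81.856·151.964 = -2234.175984
x = (1969.991110·137.950 − 81.856·3187.478198) / -2234.175984 = -4.854612
y = (73.976·3187.478198 − 1969.991110·151.964) / -2234.175984 = 28.453820
|P − Q| = √((-4.854612 − 15.197)² + (28.453820 − -32.321)²) = 63.997234

63.997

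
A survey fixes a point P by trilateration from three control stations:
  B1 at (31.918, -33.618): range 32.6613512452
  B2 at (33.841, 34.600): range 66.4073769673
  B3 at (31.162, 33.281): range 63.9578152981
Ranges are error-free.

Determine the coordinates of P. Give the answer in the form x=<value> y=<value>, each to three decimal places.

x=0.992 y=-23.114

eq1: (x − 31.918)² + (y + 33.618)² = 32.6613512452²
eq2: (x − 33.841)² + (y − 34.600)² = 66.4073769673²
eq3: (x − 31.162)² + (y − 33.281)² = 63.9578152981²
eq2−eq1, eq2−eq3 (x²,y² cancel):
  -3.846·x − 136.436·y = 3149.731218
  -5.358·x − 2.638·y = 55.659502
det = -3.846·-2.638 − -136.436·-5.358 = -720.878340
x = (3149.731218·-2.638 − -136.436·55.659502) / -720.878340 = 0.991889
y = (-3.846·55.659502 − 3149.731218·-5.358) / -720.878340 = -23.113738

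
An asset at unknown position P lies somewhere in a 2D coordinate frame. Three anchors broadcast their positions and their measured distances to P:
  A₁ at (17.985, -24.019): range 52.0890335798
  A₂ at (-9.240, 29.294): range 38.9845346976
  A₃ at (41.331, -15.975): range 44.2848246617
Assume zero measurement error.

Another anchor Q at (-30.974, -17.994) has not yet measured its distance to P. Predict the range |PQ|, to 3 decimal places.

eq1: (x − 17.985)² + (y + 24.019)² = 52.0890335798²
eq2: (x + 9.240)² + (y − 29.294)² = 38.9845346976²
eq3: (x − 41.331)² + (y + 15.975)² = 44.2848246617²
eq3−eq1, eq3−eq2 (x²,y² cancel):
  -46.692·x − 16.088·y = -1815.201324
  -101.142·x + 90.538·y = -578.584400
det = -46.692·90.538 − -16.088·-101.142 = -5854.572792
x = (-1815.201324·90.538 − -16.088·-578.584400) / -5854.572792 = 29.661082
y = (-46.692·-578.584400 − -1815.201324·-101.142) / -5854.572792 = 26.744535
|P − Q| = √((29.661082 − -30.974)² + (26.744535 − -17.994)²) = 75.353498

75.353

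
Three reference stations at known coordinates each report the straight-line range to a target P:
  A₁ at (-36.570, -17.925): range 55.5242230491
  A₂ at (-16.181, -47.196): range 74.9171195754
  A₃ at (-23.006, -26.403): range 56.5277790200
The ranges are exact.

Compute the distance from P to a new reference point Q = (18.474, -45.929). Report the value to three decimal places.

eq1: (x + 36.570)² + (y + 17.925)² = 55.5242230491²
eq2: (x + 16.181)² + (y + 47.196)² = 74.9171195754²
eq3: (x + 23.006)² + (y + 26.403)² = 56.5277790200²
eq2−eq3, eq2−eq1 (x²,y² cancel):
  -13.650·x + 41.586·y = 1154.292273
  -40.778·x + 58.542·y = 1699.018808
det = -13.650·58.542 − 41.586·-40.778 = 896.695608
x = (1154.292273·58.542 − 41.586·1699.018808) / 896.695608 = -3.435746
y = (-13.650·1699.018808 − 1154.292273·-40.778) / 896.695608 = 26.629018
|P − Q| = √((-3.435746 − 18.474)² + (26.629018 − -45.929)²) = 75.793819

75.794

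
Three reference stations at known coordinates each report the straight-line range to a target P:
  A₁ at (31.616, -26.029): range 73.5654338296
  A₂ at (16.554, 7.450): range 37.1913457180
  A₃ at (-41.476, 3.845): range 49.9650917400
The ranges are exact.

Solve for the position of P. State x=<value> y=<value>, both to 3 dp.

x=-4.869 y=37.851

eq1: (x − 31.616)² + (y + 26.029)² = 73.5654338296²
eq2: (x − 16.554)² + (y − 7.450)² = 37.1913457180²
eq3: (x + 41.476)² + (y − 3.845)² = 49.9650917400²
eq2−eq1, eq2−eq3 (x²,y² cancel):
  30.124·x − 66.958·y = -2681.133977
  -116.060·x − 7.210·y = 292.190989
det = 30.124·-7.210 − -66.958·-116.060 = -7988.339520
x = (-2681.133977·-7.210 − -66.958·292.190989) / -7988.339520 = -4.869034
y = (30.124·292.190989 − -2681.133977·-116.060) / -7988.339520 = 37.851477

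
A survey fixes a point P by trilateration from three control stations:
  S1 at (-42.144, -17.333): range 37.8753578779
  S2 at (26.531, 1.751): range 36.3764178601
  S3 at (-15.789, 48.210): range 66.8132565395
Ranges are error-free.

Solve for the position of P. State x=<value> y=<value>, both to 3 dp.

eq1: (x + 42.144)² + (y + 17.333)² = 37.8753578779²
eq2: (x − 26.531)² + (y − 1.751)² = 36.3764178601²
eq3: (x + 15.789)² + (y − 48.210)² = 66.8132565395²
eq1−eq2, eq1−eq3 (x²,y² cancel):
  137.350·x + 38.168·y = -1258.290705
  52.710·x + 131.086·y = -2532.521519
det = 137.350·131.086 − 38.168·52.710 = 15992.826820
x = (-1258.290705·131.086 − 38.168·-2532.521519) / 15992.826820 = -4.269603
y = (137.350·-2532.521519 − -1258.290705·52.710) / 15992.826820 = -17.602725

x=-4.270 y=-17.603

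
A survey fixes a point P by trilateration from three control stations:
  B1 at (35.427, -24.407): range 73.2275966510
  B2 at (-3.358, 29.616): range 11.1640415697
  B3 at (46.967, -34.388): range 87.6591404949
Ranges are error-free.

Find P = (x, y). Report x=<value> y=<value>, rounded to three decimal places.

eq1: (x − 35.427)² + (y + 24.407)² = 73.2275966510²
eq2: (x + 3.358)² + (y − 29.616)² = 11.1640415697²
eq3: (x − 46.967)² + (y + 34.388)² = 87.6591404949²
eq2−eq1, eq2−eq3 (x²,y² cancel):
  77.570·x − 108.046·y = -4275.254729
  100.650·x − 128.008·y = -5059.439075
det = 77.570·-128.008 − -108.046·100.650 = 945.249340
x = (-4275.254729·-128.008 − -108.046·-5059.439075) / 945.249340 = 0.650255
y = (77.570·-5059.439075 − -4275.254729·100.650) / 945.249340 = 40.035679

x=0.650 y=40.036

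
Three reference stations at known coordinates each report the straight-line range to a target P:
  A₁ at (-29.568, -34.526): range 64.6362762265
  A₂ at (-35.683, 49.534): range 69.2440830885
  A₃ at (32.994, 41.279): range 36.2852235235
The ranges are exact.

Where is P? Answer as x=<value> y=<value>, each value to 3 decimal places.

x=19.436 y=7.622

eq1: (x + 29.568)² + (y + 34.526)² = 64.6362762265²
eq2: (x + 35.683)² + (y − 49.534)² = 69.2440830885²
eq3: (x − 32.994)² + (y − 41.279)² = 36.2852235235²
eq3−eq1, eq3−eq2 (x²,y² cancel):
  -125.124·x − 151.610·y = -3587.479335
  -137.354·x + 16.510·y = -2543.791829
det = -125.124·16.510 − -151.610·-137.354 = -22890.037180
x = (-3587.479335·16.510 − -151.610·-2543.791829) / -22890.037180 = 19.436122
y = (-125.124·-2543.791829 − -3587.479335·-137.354) / -22890.037180 = 7.621885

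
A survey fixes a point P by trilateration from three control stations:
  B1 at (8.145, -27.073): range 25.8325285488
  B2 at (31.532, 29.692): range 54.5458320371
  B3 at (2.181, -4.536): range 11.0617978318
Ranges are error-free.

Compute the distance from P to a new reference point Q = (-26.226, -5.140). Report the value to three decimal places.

eq1: (x − 8.145)² + (y + 27.073)² = 25.8325285488²
eq2: (x − 31.532)² + (y − 29.692)² = 54.5458320371²
eq3: (x − 2.181)² + (y + 4.536)² = 11.0617978318²
eq1−eq3, eq1−eq2 (x²,y² cancel):
  -11.928·x + 45.074·y = -229.000137
  46.774·x + 113.530·y = -1231.334727
det = -11.928·113.530 − 45.074·46.774 = -3462.477116
x = (-229.000137·113.530 − 45.074·-1231.334727) / -3462.477116 = -8.520719
y = (-11.928·-1231.334727 − -229.000137·46.774) / -3462.477116 = -7.335388
|P − Q| = √((-8.520719 − -26.226)² + (-7.335388 − -5.140)²) = 17.840871

17.841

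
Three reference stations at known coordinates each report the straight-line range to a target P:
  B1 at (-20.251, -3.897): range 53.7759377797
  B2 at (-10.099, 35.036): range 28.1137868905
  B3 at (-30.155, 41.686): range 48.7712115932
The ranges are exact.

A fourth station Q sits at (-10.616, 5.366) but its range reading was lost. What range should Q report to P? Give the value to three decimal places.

40.412

eq1: (x + 20.251)² + (y + 3.897)² = 53.7759377797²
eq2: (x + 10.099)² + (y − 35.036)² = 28.1137868905²
eq3: (x + 30.155)² + (y − 41.686)² = 48.7712115932²
eq1−eq3, eq1−eq2 (x²,y² cancel):
  -19.808·x + 91.166·y = 2734.977415
  20.304·x + 77.866·y = 3005.687958
det = -19.808·77.866 − 91.166·20.304 = -3393.404192
x = (2734.977415·77.866 − 91.166·3005.687958) / -3393.404192 = 17.992197
y = (-19.808·3005.687958 − 2734.977415·20.304) / -3393.404192 = 33.909208
|P − Q| = √((17.992197 − -10.616)² + (33.909208 − 5.366)²) = 40.412172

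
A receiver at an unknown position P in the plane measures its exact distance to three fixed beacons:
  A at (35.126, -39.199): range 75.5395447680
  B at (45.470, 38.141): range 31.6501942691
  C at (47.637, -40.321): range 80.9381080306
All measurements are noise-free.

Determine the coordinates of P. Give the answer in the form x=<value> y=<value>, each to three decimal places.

eq1: (x − 35.126)² + (y + 39.199)² = 75.5395447680²
eq2: (x − 45.470)² + (y − 38.141)² = 31.6501942691²
eq3: (x − 47.637)² + (y + 40.321)² = 80.9381080306²
eq3−eq2, eq3−eq1 (x²,y² cancel):
  -4.334·x + 156.924·y = 5176.432505
  -25.022·x + 2.244·y = -279.914825
det = -4.334·2.244 − 156.924·-25.022 = 3916.826832
x = (5176.432505·2.244 − 156.924·-279.914825) / 3916.826832 = 14.180170
y = (-4.334·-279.914825 − 5176.432505·-25.022) / 3916.826832 = 33.378510

x=14.180 y=33.379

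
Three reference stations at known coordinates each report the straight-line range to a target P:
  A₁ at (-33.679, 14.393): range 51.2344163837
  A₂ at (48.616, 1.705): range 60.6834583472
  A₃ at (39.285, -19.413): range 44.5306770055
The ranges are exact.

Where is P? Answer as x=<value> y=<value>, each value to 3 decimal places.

eq1: (x + 33.679)² + (y − 14.393)² = 51.2344163837²
eq2: (x − 48.616)² + (y − 1.705)² = 60.6834583472²
eq3: (x − 39.285)² + (y + 19.413)² = 44.5306770055²
eq2−eq3, eq2−eq1 (x²,y² cancel):
  -18.662·x − 42.236·y = 1253.254235
  -164.590·x + 25.376·y = 32.527704
det = -18.662·25.376 − -42.236·-164.590 = -7425.190152
x = (1253.254235·25.376 − -42.236·32.527704) / -7425.190152 = -4.468090
y = (-18.662·32.527704 − 1253.254235·-164.590) / -7425.190152 = -27.698426

x=-4.468 y=-27.698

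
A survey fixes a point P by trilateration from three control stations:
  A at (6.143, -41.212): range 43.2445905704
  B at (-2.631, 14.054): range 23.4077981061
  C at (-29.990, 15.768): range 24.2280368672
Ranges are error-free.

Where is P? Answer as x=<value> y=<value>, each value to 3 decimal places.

x=-16.817 y=-4.566

eq1: (x − 6.143)² + (y + 41.212)² = 43.2445905704²
eq2: (x + 2.631)² + (y − 14.054)² = 23.4077981061²
eq3: (x + 29.990)² + (y − 15.768)² = 24.2280368672²
eq3−eq2, eq3−eq1 (x²,y² cancel):
  54.718·x − 3.428·y = -904.520089
  72.266·x − 113.960·y = -694.961374
det = 54.718·-113.960 − -3.428·72.266 = -5987.935432
x = (-904.520089·-113.960 − -3.428·-694.961374) / -5987.935432 = -16.816611
y = (54.718·-694.961374 − -904.520089·72.266) / -5987.935432 = -4.565706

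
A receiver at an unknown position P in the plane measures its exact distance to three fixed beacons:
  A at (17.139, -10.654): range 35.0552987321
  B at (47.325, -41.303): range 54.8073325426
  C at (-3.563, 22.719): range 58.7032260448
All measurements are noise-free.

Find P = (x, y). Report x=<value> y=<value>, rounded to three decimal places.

x=-7.212 y=-35.871

eq1: (x − 17.139)² + (y + 10.654)² = 35.0552987321²
eq2: (x − 47.325)² + (y + 41.303)² = 54.8073325426²
eq3: (x + 3.563)² + (y − 22.719)² = 58.7032260448²
eq2−eq1, eq2−eq3 (x²,y² cancel):
  -60.372·x + 61.298·y = -1763.370666
  -101.776·x + 128.044·y = -3858.970552
det = -60.372·128.044 − 61.298·-101.776 = -1491.607120
x = (-1763.370666·128.044 − 61.298·-3858.970552) / -1491.607120 = -7.212451
y = (-60.372·-3858.970552 − -1763.370666·-101.776) / -1491.607120 = -35.870677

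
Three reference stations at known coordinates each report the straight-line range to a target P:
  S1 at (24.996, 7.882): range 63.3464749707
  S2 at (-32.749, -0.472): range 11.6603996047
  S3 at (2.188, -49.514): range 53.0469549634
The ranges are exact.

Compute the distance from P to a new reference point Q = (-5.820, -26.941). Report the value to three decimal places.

eq1: (x − 24.996)² + (y − 7.882)² = 63.3464749707²
eq2: (x + 32.749)² + (y + 0.472)² = 11.6603996047²
eq3: (x − 2.188)² + (y + 49.514)² = 53.0469549634²
eq1−eq3, eq1−eq2 (x²,y² cancel):
  -45.616·x − 114.792·y = 2968.294060
  -115.490·x − 16.708·y = 4262.604817
det = -45.616·-16.708 − -114.792·-115.490 = -12495.175952
x = (2968.294060·-16.708 − -114.792·4262.604817) / -12495.175952 = -35.191075
y = (-45.616·4262.604817 − 2968.294060·-115.490) / -12495.175952 = -11.873806
|P − Q| = √((-35.191075 − -5.820)² + (-11.873806 − -26.941)²) = 33.010307

33.010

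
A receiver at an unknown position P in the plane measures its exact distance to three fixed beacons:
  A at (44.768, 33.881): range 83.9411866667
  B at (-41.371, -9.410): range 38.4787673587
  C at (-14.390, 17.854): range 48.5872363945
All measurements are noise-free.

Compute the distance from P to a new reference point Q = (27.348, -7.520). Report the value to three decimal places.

43.107

eq1: (x − 44.768)² + (y − 33.881)² = 83.9411866667²
eq2: (x + 41.371)² + (y + 9.410)² = 38.4787673587²
eq3: (x + 14.390)² + (y − 17.854)² = 48.5872363945²
eq3−eq1, eq3−eq2 (x²,y² cancel):
  118.316·x + 32.054·y = -2059.144710
  -53.962·x − 54.528·y = 2154.374328
det = 118.316·-54.528 − 32.054·-53.962 = -4721.836900
x = (-2059.144710·-54.528 − 32.054·2154.374328) / -4721.836900 = -9.154219
y = (118.316·2154.374328 − -2059.144710·-53.962) / -4721.836900 = -30.450308
|P − Q| = √((-9.154219 − 27.348)² + (-30.450308 − -7.520)²) = 43.106971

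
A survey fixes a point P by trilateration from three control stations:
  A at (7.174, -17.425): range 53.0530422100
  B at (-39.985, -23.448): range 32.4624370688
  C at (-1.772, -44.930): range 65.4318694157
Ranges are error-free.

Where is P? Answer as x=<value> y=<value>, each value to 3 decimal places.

eq1: (x − 7.174)² + (y + 17.425)² = 53.0530422100²
eq2: (x + 39.985)² + (y + 23.448)² = 32.4624370688²
eq3: (x + 1.772)² + (y + 44.930)² = 65.4318694157²
eq3−eq1, eq3−eq2 (x²,y² cancel):
  17.892·x + 55.010·y = -200.043735
  -76.426·x + 42.964·y = 3354.283760
det = 17.892·42.964 − 55.010·-76.426 = 4972.906148
x = (-200.043735·42.964 − 55.010·3354.283760) / 4972.906148 = -38.833194
y = (17.892·3354.283760 − -200.043735·-76.426) / 4972.906148 = 8.993997

x=-38.833 y=8.994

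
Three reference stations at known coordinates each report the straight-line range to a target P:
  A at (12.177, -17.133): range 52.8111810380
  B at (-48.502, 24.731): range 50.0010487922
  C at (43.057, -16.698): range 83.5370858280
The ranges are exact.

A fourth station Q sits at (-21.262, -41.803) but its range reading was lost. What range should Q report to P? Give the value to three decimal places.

25.544

eq1: (x − 12.177)² + (y + 17.133)² = 52.8111810380²
eq2: (x + 48.502)² + (y − 24.731)² = 50.0010487922²
eq3: (x − 43.057)² + (y + 16.698)² = 83.5370858280²
eq2−eq3, eq2−eq1 (x²,y² cancel):
  183.118·x − 82.858·y = -5309.677740
  121.358·x − 83.728·y = -2811.163309
det = 183.118·-83.728 − -82.858·121.358 = -5276.622740
x = (-5309.677740·-83.728 − -82.858·-2811.163309) / -5276.622740 = -40.109240
y = (183.118·-2811.163309 − -5309.677740·121.358) / -5276.622740 = -24.560647
|P − Q| = √((-40.109240 − -21.262)² + (-24.560647 − -41.803)²) = 25.544416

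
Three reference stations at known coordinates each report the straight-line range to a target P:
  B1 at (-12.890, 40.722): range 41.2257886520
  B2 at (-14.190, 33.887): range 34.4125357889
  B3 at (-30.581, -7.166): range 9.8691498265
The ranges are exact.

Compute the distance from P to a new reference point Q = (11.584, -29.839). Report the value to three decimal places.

eq1: (x + 12.890)² + (y − 40.722)² = 41.2257886520²
eq2: (x + 14.190)² + (y − 33.887)² = 34.4125357889²
eq3: (x + 30.581)² + (y + 7.166)² = 9.8691498265²
eq3−eq1, eq3−eq2 (x²,y² cancel):
  35.382·x + 95.776·y = -764.281265
  32.782·x + 82.106·y = -723.686749
det = 35.382·82.106 − 95.776·32.782 = -234.654340
x = (-764.281265·82.106 − 95.776·-723.686749) / -234.654340 = -27.954925
y = (35.382·-723.686749 − -764.281265·32.782) / -234.654340 = 2.347351
|P − Q| = √((-27.954925 − 11.584)² + (2.347351 − -29.839)²) = 50.983211

50.983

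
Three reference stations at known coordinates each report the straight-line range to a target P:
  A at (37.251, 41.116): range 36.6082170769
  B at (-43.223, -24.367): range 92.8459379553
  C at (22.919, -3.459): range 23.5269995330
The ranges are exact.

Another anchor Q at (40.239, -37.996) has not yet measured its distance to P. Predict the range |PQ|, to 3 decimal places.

eq1: (x − 37.251)² + (y − 41.116)² = 36.6082170769²
eq2: (x + 43.223)² + (y + 24.367)² = 92.8459379553²
eq3: (x − 22.919)² + (y + 3.459)² = 23.5269995330²
eq1−eq3, eq1−eq2 (x²,y² cancel):
  -28.664·x − 89.150·y = -1754.275364
  -160.948·x − 130.966·y = -7896.390676
det = -28.664·-130.966 − -89.150·-160.948 = -10594.504776
x = (-1754.275364·-130.966 − -89.150·-7896.390676) / -10594.504776 = 44.760261
y = (-28.664·-7896.390676 − -1754.275364·-160.948) / -10594.504776 = 5.286228
|P − Q| = √((44.760261 − 40.239)² + (5.286228 − -37.996)²) = 43.517733

43.518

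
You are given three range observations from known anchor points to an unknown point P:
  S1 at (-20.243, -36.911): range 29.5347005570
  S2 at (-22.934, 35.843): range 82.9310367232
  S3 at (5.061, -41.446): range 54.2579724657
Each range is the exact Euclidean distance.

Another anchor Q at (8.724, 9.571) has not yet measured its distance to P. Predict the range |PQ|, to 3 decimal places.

eq1: (x + 20.243)² + (y + 36.911)² = 29.5347005570²
eq2: (x + 22.934)² + (y − 35.843)² = 82.9310367232²
eq3: (x − 5.061)² + (y + 41.446)² = 54.2579724657²
eq2−eq3, eq2−eq1 (x²,y² cancel):
  55.990·x − 154.578·y = 3866.324908
  5.382·x − 145.508·y = 5966.770280
det = 55.990·-145.508 − -154.578·5.382 = -7315.054124
x = (3866.324908·-145.508 − -154.578·5966.770280) / -7315.054124 = -49.179433
y = (55.990·5966.770280 − 3866.324908·5.382) / -7315.054124 = -42.825508
|P − Q| = √((-49.179433 − 8.724)² + (-42.825508 − 9.571)²) = 78.090982

78.091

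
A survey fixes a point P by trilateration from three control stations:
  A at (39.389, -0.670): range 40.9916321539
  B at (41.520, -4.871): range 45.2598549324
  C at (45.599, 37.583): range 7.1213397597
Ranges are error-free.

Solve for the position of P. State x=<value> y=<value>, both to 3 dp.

x=39.025 y=40.320

eq1: (x − 39.389)² + (y + 0.670)² = 40.9916321539²
eq2: (x − 41.520)² + (y + 4.871)² = 45.2598549324²
eq3: (x − 45.599)² + (y − 37.583)² = 7.1213397597²
eq1−eq3, eq1−eq2 (x²,y² cancel):
  12.420·x + 76.506·y = 3569.408896
  4.262·x − 8.402·y = -172.445742
det = 12.420·-8.402 − 76.506·4.262 = -430.421412
x = (3569.408896·-8.402 − 76.506·-172.445742) / -430.421412 = 39.024638
y = (12.420·-172.445742 − 3569.408896·4.262) / -430.421412 = 40.320013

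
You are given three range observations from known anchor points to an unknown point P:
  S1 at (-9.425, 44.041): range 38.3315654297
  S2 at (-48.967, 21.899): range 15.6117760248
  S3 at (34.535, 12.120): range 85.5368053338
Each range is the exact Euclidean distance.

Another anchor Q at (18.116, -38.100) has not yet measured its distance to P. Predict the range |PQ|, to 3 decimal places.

eq1: (x + 9.425)² + (y − 44.041)² = 38.3315654297²
eq2: (x + 48.967)² + (y − 21.899)² = 15.6117760248²
eq3: (x − 34.535)² + (y − 12.120)² = 85.5368053338²
eq1−eq3, eq1−eq2 (x²,y² cancel):
  87.920·x − 63.842·y = -6536.115839
  -79.084·x − 44.284·y = 2074.474342
det = 87.920·-44.284 − -63.842·-79.084 = -8942.330008
x = (-6536.115839·-44.284 − -63.842·2074.474342) / -8942.330008 = -47.178302
y = (87.920·2074.474342 − -6536.115839·-79.084) / -8942.330008 = 37.407969
|P − Q| = √((-47.178302 − 18.116)² + (37.407969 − -38.100)²) = 99.823841

99.824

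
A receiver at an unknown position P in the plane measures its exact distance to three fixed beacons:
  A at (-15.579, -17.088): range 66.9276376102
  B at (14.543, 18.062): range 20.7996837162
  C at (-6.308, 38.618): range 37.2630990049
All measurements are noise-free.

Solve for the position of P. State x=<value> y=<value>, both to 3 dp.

x=30.297 y=31.643

eq1: (x + 15.579)² + (y + 17.088)² = 66.9276376102²
eq2: (x − 14.543)² + (y − 18.062)² = 20.7996837162²
eq3: (x + 6.308)² + (y − 38.618)² = 37.2630990049²
eq3−eq2, eq3−eq1 (x²,y² cancel):
  41.702·x − 41.112·y = -37.494390
  -18.542·x − 111.412·y = -4087.205932
det = 41.702·-111.412 − -41.112·-18.542 = -5408.401928
x = (-37.494390·-111.412 − -41.112·-4087.205932) / -5408.401928 = 30.296544
y = (41.702·-4087.205932 − -37.494390·-18.542) / -5408.401928 = 31.643337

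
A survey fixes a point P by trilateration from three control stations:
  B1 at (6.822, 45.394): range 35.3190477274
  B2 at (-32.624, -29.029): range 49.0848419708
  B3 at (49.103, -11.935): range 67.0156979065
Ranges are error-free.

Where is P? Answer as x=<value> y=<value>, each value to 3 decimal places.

x=-12.028 y=15.526

eq1: (x − 6.822)² + (y − 45.394)² = 35.3190477274²
eq2: (x + 32.624)² + (y + 29.029)² = 49.0848419708²
eq3: (x − 49.103)² + (y + 11.935)² = 67.0156979065²
eq1−eq3, eq1−eq2 (x²,y² cancel):
  84.562·x − 114.658·y = -2797.274720
  -78.892·x − 148.846·y = -1362.033282
det = 84.562·-148.846 − -114.658·-78.892 = -21632.314388
x = (-2797.274720·-148.846 − -114.658·-1362.033282) / -21632.314388 = -12.028077
y = (84.562·-1362.033282 − -2797.274720·-78.892) / -21632.314388 = 15.525794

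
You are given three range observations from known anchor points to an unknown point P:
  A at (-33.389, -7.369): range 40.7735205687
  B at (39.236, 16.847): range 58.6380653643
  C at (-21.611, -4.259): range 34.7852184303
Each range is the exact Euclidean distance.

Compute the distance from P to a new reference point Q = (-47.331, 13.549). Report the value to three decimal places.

33.932

eq1: (x + 33.389)² + (y + 7.369)² = 40.7735205687²
eq2: (x − 39.236)² + (y − 16.847)² = 58.6380653643²
eq3: (x + 21.611)² + (y + 4.259)² = 34.7852184303²
eq1−eq3, eq1−eq2 (x²,y² cancel):
  23.556·x + 6.220·y = -231.484522
  145.250·x + 48.432·y = -1121.785107
det = 23.556·48.432 − 6.220·145.250 = 237.409192
x = (-231.484522·48.432 − 6.220·-1121.785107) / 237.409192 = -17.833155
y = (23.556·-1121.785107 − -231.484522·145.250) / 237.409192 = 30.320464
|P − Q| = √((-17.833155 − -47.331)² + (30.320464 − 13.549)²) = 33.932357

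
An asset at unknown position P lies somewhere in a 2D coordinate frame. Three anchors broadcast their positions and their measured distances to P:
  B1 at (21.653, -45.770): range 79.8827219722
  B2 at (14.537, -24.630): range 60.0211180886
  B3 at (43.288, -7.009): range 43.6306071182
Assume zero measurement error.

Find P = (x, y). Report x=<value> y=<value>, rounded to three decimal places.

x=28.010 y=33.859

eq1: (x − 21.653)² + (y + 45.770)² = 79.8827219722²
eq2: (x − 14.537)² + (y + 24.630)² = 60.0211180886²
eq3: (x − 43.288)² + (y + 7.009)² = 43.6306071182²
eq1−eq3, eq1−eq2 (x²,y² cancel):
  43.270·x + 77.522·y = 3836.851108
  -14.232·x + 42.280·y = 1032.930613
det = 43.270·42.280 − 77.522·-14.232 = 2932.748704
x = (3836.851108·42.280 − 77.522·1032.930613) / 2932.748704 = 28.010316
y = (43.270·1032.930613 − 3836.851108·-14.232) / 2932.748704 = 33.859353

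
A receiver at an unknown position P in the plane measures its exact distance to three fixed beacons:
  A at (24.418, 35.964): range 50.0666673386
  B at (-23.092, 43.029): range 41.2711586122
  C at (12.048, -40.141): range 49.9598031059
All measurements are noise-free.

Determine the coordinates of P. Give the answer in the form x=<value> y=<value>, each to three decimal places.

eq1: (x − 24.418)² + (y − 35.964)² = 50.0666673386²
eq2: (x + 23.092)² + (y − 43.029)² = 41.2711586122²
eq3: (x − 12.048)² + (y + 40.141)² = 49.9598031059²
eq2−eq3, eq2−eq1 (x²,y² cancel):
  70.280·x − 166.340·y = -1420.954513
  95.020·x − 14.130·y = -1298.449930
det = 70.280·-14.130 − -166.340·95.020 = 14812.570400
x = (-1420.954513·-14.130 − -166.340·-1298.449930) / 14812.570400 = -13.225664
y = (70.280·-1298.449930 − -1420.954513·95.020) / 14812.570400 = 2.954520

x=-13.226 y=2.955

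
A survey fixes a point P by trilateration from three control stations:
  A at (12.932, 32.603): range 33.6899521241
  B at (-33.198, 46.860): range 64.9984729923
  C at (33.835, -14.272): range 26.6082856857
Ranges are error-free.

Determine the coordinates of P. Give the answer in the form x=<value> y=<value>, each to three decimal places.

x=10.763 y=-1.017

eq1: (x − 12.932)² + (y − 32.603)² = 33.6899521241²
eq2: (x + 33.198)² + (y − 46.860)² = 64.9984729923²
eq3: (x − 33.835)² + (y + 14.272)² = 26.6082856857²
eq2−eq1, eq2−eq3 (x²,y² cancel):
  92.260·x − 28.514·y = 1022.014046
  134.066·x − 122.264·y = 1567.331029
det = 92.260·-122.264 − -28.514·134.066 = -7457.318716
x = (1022.014046·-122.264 − -28.514·1567.331029) / -7457.318716 = 10.763205
y = (92.260·1567.331029 − 1022.014046·134.066) / -7457.318716 = -1.017071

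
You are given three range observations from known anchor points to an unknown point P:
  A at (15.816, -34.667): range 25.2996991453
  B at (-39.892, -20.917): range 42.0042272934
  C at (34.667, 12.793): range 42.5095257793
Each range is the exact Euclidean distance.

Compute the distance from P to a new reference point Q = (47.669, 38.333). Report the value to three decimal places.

eq1: (x − 15.816)² + (y + 34.667)² = 25.2996991453²
eq2: (x + 39.892)² + (y + 20.917)² = 42.0042272934²
eq3: (x − 34.667)² + (y − 12.793)² = 42.5095257793²
eq2−eq1, eq2−eq3 (x²,y² cancel):
  111.416·x − 27.500·y = 547.334526
  149.118·x + 67.420·y = -706.135486
det = 111.416·67.420 − -27.500·149.118 = 11612.411720
x = (547.334526·67.420 − -27.500·-706.135486) / 11612.411720 = 1.505507
y = (111.416·-706.135486 − 547.334526·149.118) / 11612.411720 = -13.803525
|P − Q| = √((1.505507 − 47.669)² + (-13.803525 − 38.333)²) = 69.636810

69.637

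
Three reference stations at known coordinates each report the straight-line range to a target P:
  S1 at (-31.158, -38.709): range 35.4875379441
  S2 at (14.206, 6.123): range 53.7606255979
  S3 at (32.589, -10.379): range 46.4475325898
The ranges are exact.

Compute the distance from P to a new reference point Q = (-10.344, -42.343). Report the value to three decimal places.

eq1: (x + 31.158)² + (y + 38.709)² = 35.4875379441²
eq2: (x − 14.206)² + (y − 6.123)² = 53.7606255979²
eq3: (x − 32.589)² + (y + 10.379)² = 46.4475325898²
eq2−eq1, eq2−eq3 (x²,y² cancel):
  -90.728·x − 89.664·y = 3860.745595
  36.766·x − 33.004·y = 1663.296578
det = -90.728·-33.004 − -89.664·36.766 = 6290.973536
x = (3860.745595·-33.004 − -89.664·1663.296578) / 6290.973536 = 3.452212
y = (-90.728·1663.296578 − 3860.745595·36.766) / 6290.973536 = -46.551101
|P − Q| = √((3.452212 − -10.344)² + (-46.551101 − -42.343)²) = 14.423716

14.424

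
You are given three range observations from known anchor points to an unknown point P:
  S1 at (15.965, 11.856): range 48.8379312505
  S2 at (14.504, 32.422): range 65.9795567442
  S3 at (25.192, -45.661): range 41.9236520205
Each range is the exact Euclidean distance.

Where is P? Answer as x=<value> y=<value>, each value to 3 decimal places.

x=-12.687 y=-27.694

eq1: (x − 15.965)² + (y − 11.856)² = 48.8379312505²
eq2: (x − 14.504)² + (y − 32.422)² = 65.9795567442²
eq3: (x − 25.192)² + (y + 45.661)² = 41.9236520205²
eq3−eq1, eq3−eq2 (x²,y² cancel):
  -18.454·x + 115.034·y = -2951.668754
  -21.376·x + 156.166·y = -4053.720994
det = -18.454·156.166 − 115.034·-21.376 = -422.920580
x = (-2951.668754·156.166 − 115.034·-4053.720994) / -422.920580 = -12.686633
y = (-18.454·-4053.720994 − -2951.668754·-21.376) / -422.920580 = -27.694315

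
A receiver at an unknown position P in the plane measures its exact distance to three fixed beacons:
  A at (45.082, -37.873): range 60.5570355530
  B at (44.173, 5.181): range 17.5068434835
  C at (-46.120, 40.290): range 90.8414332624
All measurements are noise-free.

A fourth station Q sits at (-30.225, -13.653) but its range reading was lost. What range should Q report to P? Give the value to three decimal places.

eq1: (x − 45.082)² + (y + 37.873)² = 60.5570355530²
eq2: (x − 44.173)² + (y − 5.181)² = 17.5068434835²
eq3: (x + 46.120)² + (y − 40.290)² = 90.8414332624²
eq1−eq2, eq1−eq3 (x²,y² cancel):
  -1.818·x + 86.108·y = 1872.010823
  -182.404·x + 156.326·y = -4301.423795
det = -1.818·156.326 − 86.108·-182.404 = 15422.242964
x = (1872.010823·156.326 − 86.108·-4301.423795) / 15422.242964 = 42.991863
y = (-1.818·-4301.423795 − 1872.010823·-182.404) / 15422.242964 = 22.647954
|P − Q| = √((42.991863 − -30.225)² + (22.647954 − -13.653)²) = 81.721896

81.722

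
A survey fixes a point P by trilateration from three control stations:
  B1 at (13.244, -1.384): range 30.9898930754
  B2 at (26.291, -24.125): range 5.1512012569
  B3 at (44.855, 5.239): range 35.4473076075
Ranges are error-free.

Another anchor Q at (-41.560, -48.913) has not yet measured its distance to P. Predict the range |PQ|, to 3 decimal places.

eq1: (x − 13.244)² + (y + 1.384)² = 30.9898930754²
eq2: (x − 26.291)² + (y + 24.125)² = 5.1512012569²
eq3: (x − 44.855)² + (y − 5.239)² = 35.4473076075²
eq2−eq3, eq2−eq1 (x²,y² cancel):
  37.128·x + 58.728·y = -463.790902
  -26.094·x + 45.482·y = -2029.751912
det = 37.128·45.482 − 58.728·-26.094 = 3221.104128
x = (-463.790902·45.482 − 58.728·-2029.751912) / 3221.104128 = 30.458231
y = (37.128·-2029.751912 − -463.790902·-26.094) / 3221.104128 = -27.153046
|P − Q| = √((30.458231 − -41.560)² + (-27.153046 − -48.913)²) = 75.233777

75.234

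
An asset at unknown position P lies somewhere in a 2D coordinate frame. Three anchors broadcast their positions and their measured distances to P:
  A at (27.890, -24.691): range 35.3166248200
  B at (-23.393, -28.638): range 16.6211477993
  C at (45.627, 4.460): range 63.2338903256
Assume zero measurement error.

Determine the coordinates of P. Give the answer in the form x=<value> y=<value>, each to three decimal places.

eq1: (x − 27.890)² + (y + 24.691)² = 35.3166248200²
eq2: (x + 23.393)² + (y + 28.638)² = 16.6211477993²
eq3: (x − 45.627)² + (y − 4.460)² = 63.2338903256²
eq3−eq1, eq3−eq2 (x²,y² cancel):
  -35.474·x − 58.302·y = 2037.043749
  -138.040·x − 66.196·y = 2987.915096
det = -35.474·-66.196 − -58.302·-138.040 = -5699.771176
x = (2037.043749·-66.196 − -58.302·2987.915096) / -5699.771176 = -6.905063
y = (-35.474·2987.915096 − 2037.043749·-138.040) / -5699.771176 = -30.738114

x=-6.905 y=-30.738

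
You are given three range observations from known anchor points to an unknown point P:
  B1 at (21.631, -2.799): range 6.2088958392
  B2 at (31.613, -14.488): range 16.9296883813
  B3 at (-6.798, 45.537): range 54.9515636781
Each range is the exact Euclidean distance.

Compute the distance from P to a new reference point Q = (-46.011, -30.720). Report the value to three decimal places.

eq1: (x − 21.631)² + (y + 2.799)² = 6.2088958392²
eq2: (x − 31.613)² + (y + 14.488)² = 16.9296883813²
eq3: (x + 6.798)² + (y − 45.537)² = 54.9515636781²
eq1−eq2, eq1−eq3 (x²,y² cancel):
  19.964·x − 23.378·y = 485.485390
  -56.858·x + 96.672·y = -1337.027352
det = 19.964·96.672 − -23.378·-56.858 = 600.733484
x = (485.485390·96.672 − -23.378·-1337.027352) / 600.733484 = 26.094464
y = (19.964·-1337.027352 − 485.485390·-56.858) / 600.733484 = 1.517003
|P − Q| = √((26.094464 − -46.011)² + (1.517003 − -30.720)²) = 78.983683

78.984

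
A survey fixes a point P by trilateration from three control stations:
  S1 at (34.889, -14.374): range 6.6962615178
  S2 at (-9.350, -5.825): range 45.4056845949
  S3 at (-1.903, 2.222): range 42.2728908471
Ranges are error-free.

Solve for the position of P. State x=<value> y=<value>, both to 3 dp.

x=33.473 y=-20.919

eq1: (x − 34.889)² + (y + 14.374)² = 6.6962615178²
eq2: (x + 9.350)² + (y + 5.825)² = 45.4056845949²
eq3: (x + 1.903)² + (y − 2.222)² = 42.2728908471²
eq2−eq1, eq2−eq3 (x²,y² cancel):
  88.478·x − 17.098·y = 3319.337347
  14.894·x + 16.094·y = 161.884461
det = 88.478·16.094 − -17.098·14.894 = 1678.622544
x = (3319.337347·16.094 − -17.098·161.884461) / 1678.622544 = 33.473467
y = (88.478·161.884461 − 3319.337347·14.894) / 1678.622544 = -20.918936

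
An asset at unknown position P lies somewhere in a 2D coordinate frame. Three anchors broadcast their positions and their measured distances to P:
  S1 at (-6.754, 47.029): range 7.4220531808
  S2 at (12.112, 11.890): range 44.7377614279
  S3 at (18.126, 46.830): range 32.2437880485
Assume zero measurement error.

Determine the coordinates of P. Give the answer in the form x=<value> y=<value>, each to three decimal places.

x=-14.091 y=48.151

eq1: (x + 6.754)² + (y − 47.029)² = 7.4220531808²
eq2: (x − 12.112)² + (y − 11.890)² = 44.7377614279²
eq3: (x − 18.126)² + (y − 46.830)² = 32.2437880485²
eq2−eq1, eq2−eq3 (x²,y² cancel):
  -37.732·x + 70.278·y = 3915.651137
  12.028·x + 69.880·y = 3195.333562
det = -37.732·69.880 − 70.278·12.028 = -3482.015944
x = (3915.651137·69.880 − 70.278·3195.333562) / -3482.015944 = -14.090702
y = (-37.732·3195.333562 − 3915.651137·12.028) / -3482.015944 = 48.151353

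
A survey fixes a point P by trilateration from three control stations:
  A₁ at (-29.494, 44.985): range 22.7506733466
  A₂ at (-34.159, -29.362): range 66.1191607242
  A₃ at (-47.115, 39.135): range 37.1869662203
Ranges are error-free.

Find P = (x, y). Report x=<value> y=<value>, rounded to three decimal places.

x=-10.544 y=32.396

eq1: (x + 29.494)² + (y − 44.985)² = 22.7506733466²
eq2: (x + 34.159)² + (y + 29.362)² = 66.1191607242²
eq3: (x + 47.115)² + (y − 39.135)² = 37.1869662203²
eq3−eq2, eq3−eq1 (x²,y² cancel):
  25.912·x − 136.994·y = -4711.280083
  35.242·x + 11.700·y = 7.452130
det = 25.912·11.700 − -136.994·35.242 = 5131.112948
x = (-4711.280083·11.700 − -136.994·7.452130) / 5131.112948 = -10.543732
y = (25.912·7.452130 − -4711.280083·35.242) / 5131.112948 = 32.396097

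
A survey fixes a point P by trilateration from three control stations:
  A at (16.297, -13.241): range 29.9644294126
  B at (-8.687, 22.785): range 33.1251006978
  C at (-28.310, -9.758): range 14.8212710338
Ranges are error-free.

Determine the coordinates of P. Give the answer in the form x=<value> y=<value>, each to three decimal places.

eq1: (x − 16.297)² + (y + 13.241)² = 29.9644294126²
eq2: (x + 8.687)² + (y − 22.785)² = 33.1251006978²
eq3: (x + 28.310)² + (y + 9.758)² = 14.8212710338²
eq1−eq2, eq1−eq3 (x²,y² cancel):
  -49.968·x + 72.052·y = -45.701362
  -89.214·x + 6.966·y = 1133.955329
det = -49.968·6.966 − 72.052·-89.214 = 6079.970040
x = (-45.701362·6.966 − 72.052·1133.955329) / 6079.970040 = -13.490544
y = (-49.968·1133.955329 − -45.701362·-89.214) / 6079.970040 = -9.989964

x=-13.491 y=-9.990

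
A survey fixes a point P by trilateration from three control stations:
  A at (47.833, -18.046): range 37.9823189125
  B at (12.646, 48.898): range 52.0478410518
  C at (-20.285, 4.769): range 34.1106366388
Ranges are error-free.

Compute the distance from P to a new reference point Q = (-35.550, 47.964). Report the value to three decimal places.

70.423

eq1: (x − 47.833)² + (y + 18.046)² = 37.9823189125²
eq2: (x − 12.646)² + (y − 48.898)² = 52.0478410518²
eq3: (x + 20.285)² + (y − 4.769)² = 34.1106366388²
eq3−eq2, eq3−eq1 (x²,y² cancel):
  65.862·x + 88.258·y = 571.268908
  136.236·x − 45.630·y = 1900.308401
det = 65.862·-45.630 − 88.258·136.236 = -15029.199948
x = (571.268908·-45.630 − 88.258·1900.308401) / -15029.199948 = 12.893861
y = (65.862·1900.308401 − 571.268908·136.236) / -15029.199948 = -3.149251
|P − Q| = √((12.893861 − -35.550)² + (-3.149251 − 47.964)²) = 70.422810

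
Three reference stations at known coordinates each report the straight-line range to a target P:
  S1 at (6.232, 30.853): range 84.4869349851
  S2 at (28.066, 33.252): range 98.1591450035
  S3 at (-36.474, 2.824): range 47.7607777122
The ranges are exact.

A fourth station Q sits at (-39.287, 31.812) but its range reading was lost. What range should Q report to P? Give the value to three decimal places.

76.885

eq1: (x − 6.232)² + (y − 30.853)² = 84.4869349851²
eq2: (x − 28.066)² + (y − 33.252)² = 98.1591450035²
eq3: (x + 36.474)² + (y − 2.824)² = 47.7607777122²
eq1−eq2, eq1−eq3 (x²,y² cancel):
  43.668·x + 4.798·y = -1594.525138
  -85.412·x − 56.058·y = 5204.532515
det = 43.668·-56.058 − 4.798·-85.412 = -2038.133968
x = (-1594.525138·-56.058 − 4.798·5204.532515) / -2038.133968 = -31.604666
y = (43.668·5204.532515 − -1594.525138·-85.412) / -2038.133968 = -44.687909
|P − Q| = √((-31.604666 − -39.287)² + (-44.687909 − 31.812)²) = 76.884682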